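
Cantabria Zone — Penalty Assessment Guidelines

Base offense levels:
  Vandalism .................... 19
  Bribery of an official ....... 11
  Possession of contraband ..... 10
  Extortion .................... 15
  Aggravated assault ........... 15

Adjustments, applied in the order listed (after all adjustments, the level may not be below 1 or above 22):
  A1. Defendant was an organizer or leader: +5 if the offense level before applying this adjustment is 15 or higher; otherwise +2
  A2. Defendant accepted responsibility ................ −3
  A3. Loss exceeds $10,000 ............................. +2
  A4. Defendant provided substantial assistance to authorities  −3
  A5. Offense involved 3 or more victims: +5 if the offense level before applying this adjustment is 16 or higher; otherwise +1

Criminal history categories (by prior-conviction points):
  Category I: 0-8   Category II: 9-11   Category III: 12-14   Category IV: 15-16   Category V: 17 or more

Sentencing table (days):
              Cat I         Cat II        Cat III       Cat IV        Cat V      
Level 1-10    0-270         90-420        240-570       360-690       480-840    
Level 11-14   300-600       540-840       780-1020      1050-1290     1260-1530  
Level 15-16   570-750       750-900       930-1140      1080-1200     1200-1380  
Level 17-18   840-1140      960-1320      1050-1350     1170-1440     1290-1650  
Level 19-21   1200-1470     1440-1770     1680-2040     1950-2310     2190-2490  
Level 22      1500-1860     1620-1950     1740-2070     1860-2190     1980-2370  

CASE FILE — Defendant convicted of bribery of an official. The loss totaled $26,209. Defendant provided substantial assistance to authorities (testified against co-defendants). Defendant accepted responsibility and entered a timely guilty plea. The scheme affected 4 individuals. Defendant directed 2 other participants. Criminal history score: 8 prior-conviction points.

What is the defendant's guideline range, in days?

Base offense level for bribery of an official: 11.
A1 applies (level before this adjustment is 11 < 15, so +2): 11 + 2 = 13.
A2 applies: 13 − 3 = 10.
A3 applies: 10 + 2 = 12.
A4 applies: 12 − 3 = 9.
A5 applies (level before this adjustment is 9 < 16, so +1): 9 + 1 = 10.
Final offense level: 10.
Criminal history: 8 prior points → Category I (0-8).
Level 10 falls in the 1-10 band.
Grid: Level 1-10 × Category I = 0-270 days.

0-270 days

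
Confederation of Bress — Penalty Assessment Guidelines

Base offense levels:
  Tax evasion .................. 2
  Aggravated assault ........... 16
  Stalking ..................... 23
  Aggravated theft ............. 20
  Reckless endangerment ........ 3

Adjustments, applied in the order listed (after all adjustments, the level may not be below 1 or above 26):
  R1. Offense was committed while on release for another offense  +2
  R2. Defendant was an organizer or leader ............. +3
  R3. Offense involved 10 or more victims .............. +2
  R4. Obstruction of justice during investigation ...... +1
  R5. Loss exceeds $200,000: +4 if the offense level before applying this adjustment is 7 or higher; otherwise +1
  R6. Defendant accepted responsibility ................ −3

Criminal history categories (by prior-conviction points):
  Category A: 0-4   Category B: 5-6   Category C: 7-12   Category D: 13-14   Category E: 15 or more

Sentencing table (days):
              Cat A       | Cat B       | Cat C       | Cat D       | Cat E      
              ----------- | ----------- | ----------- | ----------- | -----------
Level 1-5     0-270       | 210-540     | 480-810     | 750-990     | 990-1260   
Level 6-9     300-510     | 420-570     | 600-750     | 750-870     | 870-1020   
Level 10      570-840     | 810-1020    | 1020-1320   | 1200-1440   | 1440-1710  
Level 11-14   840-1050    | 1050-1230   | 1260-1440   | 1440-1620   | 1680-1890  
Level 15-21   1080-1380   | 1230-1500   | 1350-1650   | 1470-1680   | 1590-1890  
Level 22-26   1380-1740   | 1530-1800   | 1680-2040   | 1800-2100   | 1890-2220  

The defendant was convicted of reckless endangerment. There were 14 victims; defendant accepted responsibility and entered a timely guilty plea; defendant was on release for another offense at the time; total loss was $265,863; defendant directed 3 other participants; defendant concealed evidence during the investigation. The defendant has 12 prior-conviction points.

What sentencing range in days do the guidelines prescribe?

Base offense level for reckless endangerment: 3.
R1 applies: 3 + 2 = 5.
R2 applies: 5 + 3 = 8.
R3 applies: 8 + 2 = 10.
R4 applies: 10 + 1 = 11.
R5 applies (level before this adjustment is 11 ≥ 7, so +4): 11 + 4 = 15.
R6 applies: 15 − 3 = 12.
Final offense level: 12.
Criminal history: 12 prior points → Category C (7-12).
Level 12 falls in the 11-14 band.
Grid: Level 11-14 × Category C = 1260-1440 days.

1260-1440 days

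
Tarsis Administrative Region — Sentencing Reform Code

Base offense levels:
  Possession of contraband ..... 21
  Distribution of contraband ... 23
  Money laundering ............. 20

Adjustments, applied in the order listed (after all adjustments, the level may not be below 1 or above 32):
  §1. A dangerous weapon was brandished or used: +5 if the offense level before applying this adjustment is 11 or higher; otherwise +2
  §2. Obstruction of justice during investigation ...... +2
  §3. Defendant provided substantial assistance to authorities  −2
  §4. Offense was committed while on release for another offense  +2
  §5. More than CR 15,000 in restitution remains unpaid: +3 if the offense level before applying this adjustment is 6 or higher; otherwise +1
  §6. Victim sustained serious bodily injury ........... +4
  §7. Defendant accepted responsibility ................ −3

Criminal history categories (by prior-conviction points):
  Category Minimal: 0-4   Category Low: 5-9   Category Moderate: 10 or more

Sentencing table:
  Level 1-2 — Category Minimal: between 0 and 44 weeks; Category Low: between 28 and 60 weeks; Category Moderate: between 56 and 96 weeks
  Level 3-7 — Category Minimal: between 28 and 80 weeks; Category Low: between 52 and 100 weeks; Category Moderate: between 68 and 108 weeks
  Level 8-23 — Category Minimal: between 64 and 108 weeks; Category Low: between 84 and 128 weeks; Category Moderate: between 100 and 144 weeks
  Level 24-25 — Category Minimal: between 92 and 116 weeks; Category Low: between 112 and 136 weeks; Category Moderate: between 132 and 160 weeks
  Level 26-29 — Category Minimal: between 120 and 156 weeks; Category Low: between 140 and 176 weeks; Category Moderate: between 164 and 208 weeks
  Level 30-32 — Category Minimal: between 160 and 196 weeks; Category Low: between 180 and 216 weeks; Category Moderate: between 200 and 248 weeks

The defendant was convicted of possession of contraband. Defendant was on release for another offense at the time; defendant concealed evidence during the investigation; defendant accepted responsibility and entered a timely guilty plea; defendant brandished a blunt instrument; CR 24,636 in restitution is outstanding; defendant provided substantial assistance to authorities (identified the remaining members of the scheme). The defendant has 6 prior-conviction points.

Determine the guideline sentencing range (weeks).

140-176 weeks

Base offense level for possession of contraband: 21.
§1 applies (level before this adjustment is 21 ≥ 11, so +5): 21 + 5 = 26.
§2 applies: 26 + 2 = 28.
§3 applies: 28 − 2 = 26.
§4 applies: 26 + 2 = 28.
§5 applies (level before this adjustment is 28 ≥ 6, so +3): 28 + 3 = 31.
§7 applies: 31 − 3 = 28.
Final offense level: 28.
Criminal history: 6 prior points → Category Low (5-9).
Level 28 falls in the 26-29 band.
Grid: Level 26-29 × Category Low = 140-176 weeks.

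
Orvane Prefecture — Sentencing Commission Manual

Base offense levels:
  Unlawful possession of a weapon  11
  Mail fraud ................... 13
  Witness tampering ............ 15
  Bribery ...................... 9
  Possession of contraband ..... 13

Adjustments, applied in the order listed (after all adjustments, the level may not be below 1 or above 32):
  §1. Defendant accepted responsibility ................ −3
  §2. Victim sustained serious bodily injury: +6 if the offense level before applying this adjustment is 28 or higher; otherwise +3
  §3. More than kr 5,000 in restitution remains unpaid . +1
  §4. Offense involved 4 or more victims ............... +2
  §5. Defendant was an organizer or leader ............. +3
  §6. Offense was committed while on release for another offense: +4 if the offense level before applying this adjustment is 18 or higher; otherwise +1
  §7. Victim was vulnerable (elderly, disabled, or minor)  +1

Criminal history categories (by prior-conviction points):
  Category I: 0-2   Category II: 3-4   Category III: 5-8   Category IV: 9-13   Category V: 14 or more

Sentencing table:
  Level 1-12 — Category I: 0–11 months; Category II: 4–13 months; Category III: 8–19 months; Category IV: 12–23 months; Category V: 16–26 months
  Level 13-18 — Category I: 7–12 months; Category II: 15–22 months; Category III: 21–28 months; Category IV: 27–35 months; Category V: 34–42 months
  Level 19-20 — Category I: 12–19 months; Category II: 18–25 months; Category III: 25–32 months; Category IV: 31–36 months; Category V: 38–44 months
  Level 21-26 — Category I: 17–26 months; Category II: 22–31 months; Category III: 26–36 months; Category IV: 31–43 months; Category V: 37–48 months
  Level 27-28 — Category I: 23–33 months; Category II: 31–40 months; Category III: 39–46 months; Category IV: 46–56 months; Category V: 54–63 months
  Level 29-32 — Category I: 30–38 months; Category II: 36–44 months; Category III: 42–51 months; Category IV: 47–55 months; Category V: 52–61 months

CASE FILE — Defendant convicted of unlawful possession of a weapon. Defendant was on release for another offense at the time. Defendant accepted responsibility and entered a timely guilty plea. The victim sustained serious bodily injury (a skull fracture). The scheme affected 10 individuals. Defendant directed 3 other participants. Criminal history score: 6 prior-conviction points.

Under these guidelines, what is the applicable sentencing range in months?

21-28 months

Base offense level for unlawful possession of a weapon: 11.
§1 applies: 11 − 3 = 8.
§2 applies (level before this adjustment is 8 < 28, so +3): 8 + 3 = 11.
§4 applies: 11 + 2 = 13.
§5 applies: 13 + 3 = 16.
§6 applies (level before this adjustment is 16 < 18, so +1): 16 + 1 = 17.
Final offense level: 17.
Criminal history: 6 prior points → Category III (5-8).
Level 17 falls in the 13-18 band.
Grid: Level 13-18 × Category III = 21-28 months.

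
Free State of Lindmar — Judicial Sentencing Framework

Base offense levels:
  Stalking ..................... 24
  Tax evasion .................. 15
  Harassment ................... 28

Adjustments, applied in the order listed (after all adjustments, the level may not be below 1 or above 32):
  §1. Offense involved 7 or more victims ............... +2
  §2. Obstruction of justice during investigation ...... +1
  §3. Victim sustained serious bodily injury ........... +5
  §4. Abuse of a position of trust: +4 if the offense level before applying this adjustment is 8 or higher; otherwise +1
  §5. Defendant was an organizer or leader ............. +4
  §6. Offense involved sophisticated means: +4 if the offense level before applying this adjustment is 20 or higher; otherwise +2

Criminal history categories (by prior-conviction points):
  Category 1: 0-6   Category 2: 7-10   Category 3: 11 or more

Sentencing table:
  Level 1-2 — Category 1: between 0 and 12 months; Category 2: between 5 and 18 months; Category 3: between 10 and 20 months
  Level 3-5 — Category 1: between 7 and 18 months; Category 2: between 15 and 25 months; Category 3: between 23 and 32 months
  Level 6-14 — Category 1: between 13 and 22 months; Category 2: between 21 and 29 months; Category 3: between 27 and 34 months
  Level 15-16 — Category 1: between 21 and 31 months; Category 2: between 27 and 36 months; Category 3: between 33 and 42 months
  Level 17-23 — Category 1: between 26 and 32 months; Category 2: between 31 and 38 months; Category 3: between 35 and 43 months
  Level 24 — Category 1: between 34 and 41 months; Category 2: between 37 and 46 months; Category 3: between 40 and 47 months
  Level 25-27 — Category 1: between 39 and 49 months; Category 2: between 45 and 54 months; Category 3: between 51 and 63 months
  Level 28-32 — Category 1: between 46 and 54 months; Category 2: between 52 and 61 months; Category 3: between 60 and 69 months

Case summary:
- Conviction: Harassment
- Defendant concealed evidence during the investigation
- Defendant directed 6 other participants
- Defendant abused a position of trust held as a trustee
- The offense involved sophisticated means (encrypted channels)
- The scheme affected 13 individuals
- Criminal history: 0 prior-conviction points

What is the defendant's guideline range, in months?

Base offense level for harassment: 28.
§1 applies: 28 + 2 = 30.
§2 applies: 30 + 1 = 31.
§4 applies (level before this adjustment is 31 ≥ 8, so +4): 31 + 4 = 35.
§5 applies: 35 + 4 = 39.
§6 applies (level before this adjustment is 39 ≥ 20, so +4): 39 + 4 = 43.
Level 43 exceeds the maximum of 32; capped at 32.
Final offense level: 32.
Criminal history: 0 prior points → Category 1 (0-6).
Level 32 falls in the 28-32 band.
Grid: Level 28-32 × Category 1 = 46-54 months.

46-54 months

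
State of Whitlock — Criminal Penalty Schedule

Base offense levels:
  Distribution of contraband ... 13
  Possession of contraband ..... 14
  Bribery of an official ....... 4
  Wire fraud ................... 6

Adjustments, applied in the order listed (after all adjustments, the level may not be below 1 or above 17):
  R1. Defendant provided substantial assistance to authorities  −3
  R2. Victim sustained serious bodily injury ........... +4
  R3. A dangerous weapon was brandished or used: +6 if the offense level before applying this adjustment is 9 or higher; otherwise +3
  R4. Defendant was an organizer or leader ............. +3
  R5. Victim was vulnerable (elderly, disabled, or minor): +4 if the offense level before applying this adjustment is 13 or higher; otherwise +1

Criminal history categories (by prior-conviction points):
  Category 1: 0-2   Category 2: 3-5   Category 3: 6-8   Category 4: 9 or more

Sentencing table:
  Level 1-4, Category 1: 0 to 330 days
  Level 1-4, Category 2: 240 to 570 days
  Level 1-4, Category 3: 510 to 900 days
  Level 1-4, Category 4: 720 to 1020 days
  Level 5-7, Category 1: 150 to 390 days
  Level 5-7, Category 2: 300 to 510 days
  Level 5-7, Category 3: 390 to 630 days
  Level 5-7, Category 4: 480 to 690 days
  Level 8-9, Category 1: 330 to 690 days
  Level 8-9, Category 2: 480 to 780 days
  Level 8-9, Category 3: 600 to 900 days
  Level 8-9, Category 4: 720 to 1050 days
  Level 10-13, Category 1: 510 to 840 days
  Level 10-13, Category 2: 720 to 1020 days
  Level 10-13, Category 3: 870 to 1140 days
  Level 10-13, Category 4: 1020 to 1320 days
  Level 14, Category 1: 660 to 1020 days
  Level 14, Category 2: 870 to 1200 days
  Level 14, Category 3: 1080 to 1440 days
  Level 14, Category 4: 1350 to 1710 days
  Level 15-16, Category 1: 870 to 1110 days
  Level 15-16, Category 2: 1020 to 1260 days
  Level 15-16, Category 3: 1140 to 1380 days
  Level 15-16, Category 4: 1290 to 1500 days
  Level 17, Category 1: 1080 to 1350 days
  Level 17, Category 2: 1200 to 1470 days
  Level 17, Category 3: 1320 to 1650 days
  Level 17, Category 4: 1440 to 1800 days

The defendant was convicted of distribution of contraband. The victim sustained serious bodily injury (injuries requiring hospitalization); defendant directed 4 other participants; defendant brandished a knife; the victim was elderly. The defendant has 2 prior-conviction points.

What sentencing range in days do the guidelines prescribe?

Base offense level for distribution of contraband: 13.
R2 applies: 13 + 4 = 17.
R3 applies (level before this adjustment is 17 ≥ 9, so +6): 17 + 6 = 23.
R4 applies: 23 + 3 = 26.
R5 applies (level before this adjustment is 26 ≥ 13, so +4): 26 + 4 = 30.
Level 30 exceeds the maximum of 17; capped at 17.
Final offense level: 17.
Criminal history: 2 prior points → Category 1 (0-2).
Level 17 falls in the 17 band.
Grid: Level 17 × Category 1 = 1080-1350 days.

1080-1350 days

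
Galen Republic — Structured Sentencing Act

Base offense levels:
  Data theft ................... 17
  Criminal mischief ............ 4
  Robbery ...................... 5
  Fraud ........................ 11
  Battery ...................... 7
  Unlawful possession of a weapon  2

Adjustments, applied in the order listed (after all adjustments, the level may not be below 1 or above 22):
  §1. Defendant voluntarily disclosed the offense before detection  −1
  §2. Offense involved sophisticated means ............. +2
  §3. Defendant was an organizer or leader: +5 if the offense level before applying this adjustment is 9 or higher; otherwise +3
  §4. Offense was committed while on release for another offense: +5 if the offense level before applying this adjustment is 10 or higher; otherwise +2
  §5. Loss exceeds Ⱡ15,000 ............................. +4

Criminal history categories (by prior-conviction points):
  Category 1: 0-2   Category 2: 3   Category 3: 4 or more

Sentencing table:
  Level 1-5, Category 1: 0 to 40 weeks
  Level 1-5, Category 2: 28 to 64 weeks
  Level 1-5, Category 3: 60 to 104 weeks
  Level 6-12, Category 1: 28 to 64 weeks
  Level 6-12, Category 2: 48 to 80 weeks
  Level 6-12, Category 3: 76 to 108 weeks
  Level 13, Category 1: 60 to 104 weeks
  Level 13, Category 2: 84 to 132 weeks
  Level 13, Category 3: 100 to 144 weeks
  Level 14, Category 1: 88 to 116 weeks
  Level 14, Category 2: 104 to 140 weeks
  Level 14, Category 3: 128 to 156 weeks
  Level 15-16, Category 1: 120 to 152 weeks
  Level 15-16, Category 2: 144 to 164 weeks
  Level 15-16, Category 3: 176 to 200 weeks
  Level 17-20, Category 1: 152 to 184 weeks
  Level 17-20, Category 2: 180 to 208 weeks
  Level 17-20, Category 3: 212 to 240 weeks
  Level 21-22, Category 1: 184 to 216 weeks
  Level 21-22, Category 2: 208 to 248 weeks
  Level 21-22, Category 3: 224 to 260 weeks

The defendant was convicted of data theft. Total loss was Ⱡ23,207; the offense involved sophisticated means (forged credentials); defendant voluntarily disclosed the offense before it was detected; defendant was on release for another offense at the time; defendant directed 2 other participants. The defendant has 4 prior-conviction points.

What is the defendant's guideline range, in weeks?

224-260 weeks

Base offense level for data theft: 17.
§1 applies: 17 − 1 = 16.
§2 applies: 16 + 2 = 18.
§3 applies (level before this adjustment is 18 ≥ 9, so +5): 18 + 5 = 23.
§4 applies (level before this adjustment is 23 ≥ 10, so +5): 23 + 5 = 28.
§5 applies: 28 + 4 = 32.
Level 32 exceeds the maximum of 22; capped at 22.
Final offense level: 22.
Criminal history: 4 prior points → Category 3 (4+).
Level 22 falls in the 21-22 band.
Grid: Level 21-22 × Category 3 = 224-260 weeks.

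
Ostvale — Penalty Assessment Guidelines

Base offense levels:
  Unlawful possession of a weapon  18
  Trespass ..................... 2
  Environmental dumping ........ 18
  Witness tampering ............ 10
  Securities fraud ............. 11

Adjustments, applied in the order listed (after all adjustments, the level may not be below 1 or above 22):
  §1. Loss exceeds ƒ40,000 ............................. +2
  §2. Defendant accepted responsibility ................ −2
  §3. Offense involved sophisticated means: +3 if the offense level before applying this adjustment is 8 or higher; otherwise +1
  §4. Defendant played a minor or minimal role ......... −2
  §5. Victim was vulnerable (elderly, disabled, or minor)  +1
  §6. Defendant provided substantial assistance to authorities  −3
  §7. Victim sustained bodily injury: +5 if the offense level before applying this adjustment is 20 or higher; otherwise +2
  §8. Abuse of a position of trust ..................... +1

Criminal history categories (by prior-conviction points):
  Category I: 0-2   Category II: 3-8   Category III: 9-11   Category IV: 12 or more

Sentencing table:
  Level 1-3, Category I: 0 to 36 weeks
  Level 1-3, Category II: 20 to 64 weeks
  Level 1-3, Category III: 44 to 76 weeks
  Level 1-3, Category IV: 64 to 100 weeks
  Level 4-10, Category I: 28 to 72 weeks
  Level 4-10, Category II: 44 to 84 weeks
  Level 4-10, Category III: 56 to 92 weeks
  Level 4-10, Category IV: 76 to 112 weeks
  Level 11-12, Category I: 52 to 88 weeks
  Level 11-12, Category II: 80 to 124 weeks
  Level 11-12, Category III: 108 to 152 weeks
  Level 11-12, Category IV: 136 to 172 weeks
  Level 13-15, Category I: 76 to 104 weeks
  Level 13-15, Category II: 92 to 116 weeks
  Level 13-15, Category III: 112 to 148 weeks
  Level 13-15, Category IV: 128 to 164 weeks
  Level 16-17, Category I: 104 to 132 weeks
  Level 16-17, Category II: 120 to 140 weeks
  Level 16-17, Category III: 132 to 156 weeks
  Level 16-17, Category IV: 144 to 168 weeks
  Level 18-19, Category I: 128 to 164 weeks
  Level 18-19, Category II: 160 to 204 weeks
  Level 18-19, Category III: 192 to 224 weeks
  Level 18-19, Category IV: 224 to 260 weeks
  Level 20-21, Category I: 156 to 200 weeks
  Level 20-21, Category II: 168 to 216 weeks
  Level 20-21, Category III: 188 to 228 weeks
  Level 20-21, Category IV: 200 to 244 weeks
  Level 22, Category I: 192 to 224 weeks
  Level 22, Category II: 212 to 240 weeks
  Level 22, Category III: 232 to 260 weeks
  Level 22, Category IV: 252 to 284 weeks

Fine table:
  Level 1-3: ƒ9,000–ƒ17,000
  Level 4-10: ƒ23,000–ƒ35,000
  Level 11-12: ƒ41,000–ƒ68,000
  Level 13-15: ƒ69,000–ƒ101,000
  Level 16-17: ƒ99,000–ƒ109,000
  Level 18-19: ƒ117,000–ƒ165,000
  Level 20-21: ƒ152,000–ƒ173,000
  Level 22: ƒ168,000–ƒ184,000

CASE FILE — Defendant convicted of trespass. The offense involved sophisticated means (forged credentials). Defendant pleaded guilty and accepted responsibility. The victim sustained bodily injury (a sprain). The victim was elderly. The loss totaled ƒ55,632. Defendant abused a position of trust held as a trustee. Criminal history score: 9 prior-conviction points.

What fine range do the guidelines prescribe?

Base offense level for trespass: 2.
§1 applies: 2 + 2 = 4.
§2 applies: 4 − 2 = 2.
§3 applies (level before this adjustment is 2 < 8, so +1): 2 + 1 = 3.
§5 applies: 3 + 1 = 4.
§7 applies (level before this adjustment is 4 < 20, so +2): 4 + 2 = 6.
§8 applies: 6 + 1 = 7.
Final offense level: 7.
Level 7 falls in the 4-10 band.
Fine table: Level 4-10 → ƒ23,000–ƒ35,000.

ƒ23,000–ƒ35,000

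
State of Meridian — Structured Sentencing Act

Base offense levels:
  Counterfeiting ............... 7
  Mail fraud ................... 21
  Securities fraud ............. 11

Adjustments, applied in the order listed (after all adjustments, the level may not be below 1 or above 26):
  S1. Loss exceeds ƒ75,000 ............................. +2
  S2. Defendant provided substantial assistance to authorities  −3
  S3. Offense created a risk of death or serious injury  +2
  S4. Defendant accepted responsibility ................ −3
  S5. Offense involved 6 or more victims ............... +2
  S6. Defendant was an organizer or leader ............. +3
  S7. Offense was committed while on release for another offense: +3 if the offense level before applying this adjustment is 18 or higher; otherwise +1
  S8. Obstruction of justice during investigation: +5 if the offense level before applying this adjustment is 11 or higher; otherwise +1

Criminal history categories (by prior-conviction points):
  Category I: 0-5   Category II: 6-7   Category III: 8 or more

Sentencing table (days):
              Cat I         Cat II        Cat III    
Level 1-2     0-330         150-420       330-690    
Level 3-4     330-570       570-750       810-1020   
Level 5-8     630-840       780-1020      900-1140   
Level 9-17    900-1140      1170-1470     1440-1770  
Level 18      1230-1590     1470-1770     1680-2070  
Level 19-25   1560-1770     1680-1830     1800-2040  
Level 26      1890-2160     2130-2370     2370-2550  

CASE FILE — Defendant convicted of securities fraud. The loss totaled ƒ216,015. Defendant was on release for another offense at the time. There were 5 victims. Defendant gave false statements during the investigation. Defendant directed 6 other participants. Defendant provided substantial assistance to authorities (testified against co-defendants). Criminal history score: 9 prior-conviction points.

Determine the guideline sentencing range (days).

Base offense level for securities fraud: 11.
S1 applies: 11 + 2 = 13.
S2 applies: 13 − 3 = 10.
S3 does not apply.
S4 does not apply.
S6 applies: 10 + 3 = 13.
S7 applies (level before this adjustment is 13 < 18, so +1): 13 + 1 = 14.
S8 applies (level before this adjustment is 14 ≥ 11, so +5): 14 + 5 = 19.
Final offense level: 19.
Criminal history: 9 prior points → Category III (8+).
Level 19 falls in the 19-25 band.
Grid: Level 19-25 × Category III = 1800-2040 days.

1800-2040 days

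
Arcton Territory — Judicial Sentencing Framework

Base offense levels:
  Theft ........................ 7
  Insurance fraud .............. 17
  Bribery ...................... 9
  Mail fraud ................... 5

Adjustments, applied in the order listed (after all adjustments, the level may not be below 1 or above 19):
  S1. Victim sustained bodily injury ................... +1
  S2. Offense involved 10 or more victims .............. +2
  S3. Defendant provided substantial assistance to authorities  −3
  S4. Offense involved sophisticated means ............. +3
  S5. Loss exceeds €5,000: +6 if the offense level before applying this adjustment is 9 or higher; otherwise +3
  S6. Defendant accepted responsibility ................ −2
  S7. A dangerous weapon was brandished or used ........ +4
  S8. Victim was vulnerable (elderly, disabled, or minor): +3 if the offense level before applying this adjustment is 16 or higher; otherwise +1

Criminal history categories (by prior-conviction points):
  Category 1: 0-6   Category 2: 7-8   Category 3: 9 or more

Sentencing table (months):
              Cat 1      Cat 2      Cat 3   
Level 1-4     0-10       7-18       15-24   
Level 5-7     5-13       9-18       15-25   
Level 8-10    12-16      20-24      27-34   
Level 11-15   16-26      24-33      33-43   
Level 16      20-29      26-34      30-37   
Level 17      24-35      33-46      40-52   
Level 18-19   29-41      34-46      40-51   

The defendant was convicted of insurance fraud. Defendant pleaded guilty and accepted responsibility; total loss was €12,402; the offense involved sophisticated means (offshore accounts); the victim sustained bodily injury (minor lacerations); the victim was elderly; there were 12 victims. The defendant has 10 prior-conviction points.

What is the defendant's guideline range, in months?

40-51 months

Base offense level for insurance fraud: 17.
S1 applies: 17 + 1 = 18.
S2 applies: 18 + 2 = 20.
S3 does not apply.
S4 applies: 20 + 3 = 23.
S5 applies (level before this adjustment is 23 ≥ 9, so +6): 23 + 6 = 29.
S6 applies: 29 − 2 = 27.
S8 applies (level before this adjustment is 27 ≥ 16, so +3): 27 + 3 = 30.
Level 30 exceeds the maximum of 19; capped at 19.
Final offense level: 19.
Criminal history: 10 prior points → Category 3 (9+).
Level 19 falls in the 18-19 band.
Grid: Level 18-19 × Category 3 = 40-51 months.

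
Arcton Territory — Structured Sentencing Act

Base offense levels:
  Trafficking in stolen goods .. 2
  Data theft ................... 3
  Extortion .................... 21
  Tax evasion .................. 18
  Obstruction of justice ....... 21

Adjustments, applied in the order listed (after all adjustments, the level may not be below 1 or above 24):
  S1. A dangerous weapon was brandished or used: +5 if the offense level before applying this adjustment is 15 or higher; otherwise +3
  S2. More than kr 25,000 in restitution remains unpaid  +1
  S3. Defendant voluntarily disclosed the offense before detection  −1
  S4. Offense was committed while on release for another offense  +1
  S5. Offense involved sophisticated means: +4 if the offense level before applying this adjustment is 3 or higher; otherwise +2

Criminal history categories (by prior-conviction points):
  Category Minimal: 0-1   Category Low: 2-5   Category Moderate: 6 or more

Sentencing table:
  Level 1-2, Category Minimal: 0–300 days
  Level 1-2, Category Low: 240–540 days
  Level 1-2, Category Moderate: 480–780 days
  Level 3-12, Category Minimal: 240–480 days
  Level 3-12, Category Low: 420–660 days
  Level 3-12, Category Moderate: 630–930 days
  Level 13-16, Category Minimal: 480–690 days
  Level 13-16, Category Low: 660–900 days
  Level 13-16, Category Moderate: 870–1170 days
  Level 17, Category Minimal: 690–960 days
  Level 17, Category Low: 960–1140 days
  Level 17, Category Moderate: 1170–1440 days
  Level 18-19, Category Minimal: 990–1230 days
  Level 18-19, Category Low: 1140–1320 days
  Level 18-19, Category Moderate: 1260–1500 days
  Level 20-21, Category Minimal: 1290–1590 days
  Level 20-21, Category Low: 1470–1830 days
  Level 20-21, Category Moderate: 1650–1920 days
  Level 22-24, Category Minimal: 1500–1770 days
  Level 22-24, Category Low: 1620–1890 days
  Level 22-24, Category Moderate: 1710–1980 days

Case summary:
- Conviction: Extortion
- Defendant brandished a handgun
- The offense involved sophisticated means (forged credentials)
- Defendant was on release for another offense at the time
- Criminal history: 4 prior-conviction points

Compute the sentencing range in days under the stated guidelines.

Base offense level for extortion: 21.
S1 applies (level before this adjustment is 21 ≥ 15, so +5): 21 + 5 = 26.
S2 does not apply.
S4 applies: 26 + 1 = 27.
S5 applies (level before this adjustment is 27 ≥ 3, so +4): 27 + 4 = 31.
Level 31 exceeds the maximum of 24; capped at 24.
Final offense level: 24.
Criminal history: 4 prior points → Category Low (2-5).
Level 24 falls in the 22-24 band.
Grid: Level 22-24 × Category Low = 1620-1890 days.

1620-1890 days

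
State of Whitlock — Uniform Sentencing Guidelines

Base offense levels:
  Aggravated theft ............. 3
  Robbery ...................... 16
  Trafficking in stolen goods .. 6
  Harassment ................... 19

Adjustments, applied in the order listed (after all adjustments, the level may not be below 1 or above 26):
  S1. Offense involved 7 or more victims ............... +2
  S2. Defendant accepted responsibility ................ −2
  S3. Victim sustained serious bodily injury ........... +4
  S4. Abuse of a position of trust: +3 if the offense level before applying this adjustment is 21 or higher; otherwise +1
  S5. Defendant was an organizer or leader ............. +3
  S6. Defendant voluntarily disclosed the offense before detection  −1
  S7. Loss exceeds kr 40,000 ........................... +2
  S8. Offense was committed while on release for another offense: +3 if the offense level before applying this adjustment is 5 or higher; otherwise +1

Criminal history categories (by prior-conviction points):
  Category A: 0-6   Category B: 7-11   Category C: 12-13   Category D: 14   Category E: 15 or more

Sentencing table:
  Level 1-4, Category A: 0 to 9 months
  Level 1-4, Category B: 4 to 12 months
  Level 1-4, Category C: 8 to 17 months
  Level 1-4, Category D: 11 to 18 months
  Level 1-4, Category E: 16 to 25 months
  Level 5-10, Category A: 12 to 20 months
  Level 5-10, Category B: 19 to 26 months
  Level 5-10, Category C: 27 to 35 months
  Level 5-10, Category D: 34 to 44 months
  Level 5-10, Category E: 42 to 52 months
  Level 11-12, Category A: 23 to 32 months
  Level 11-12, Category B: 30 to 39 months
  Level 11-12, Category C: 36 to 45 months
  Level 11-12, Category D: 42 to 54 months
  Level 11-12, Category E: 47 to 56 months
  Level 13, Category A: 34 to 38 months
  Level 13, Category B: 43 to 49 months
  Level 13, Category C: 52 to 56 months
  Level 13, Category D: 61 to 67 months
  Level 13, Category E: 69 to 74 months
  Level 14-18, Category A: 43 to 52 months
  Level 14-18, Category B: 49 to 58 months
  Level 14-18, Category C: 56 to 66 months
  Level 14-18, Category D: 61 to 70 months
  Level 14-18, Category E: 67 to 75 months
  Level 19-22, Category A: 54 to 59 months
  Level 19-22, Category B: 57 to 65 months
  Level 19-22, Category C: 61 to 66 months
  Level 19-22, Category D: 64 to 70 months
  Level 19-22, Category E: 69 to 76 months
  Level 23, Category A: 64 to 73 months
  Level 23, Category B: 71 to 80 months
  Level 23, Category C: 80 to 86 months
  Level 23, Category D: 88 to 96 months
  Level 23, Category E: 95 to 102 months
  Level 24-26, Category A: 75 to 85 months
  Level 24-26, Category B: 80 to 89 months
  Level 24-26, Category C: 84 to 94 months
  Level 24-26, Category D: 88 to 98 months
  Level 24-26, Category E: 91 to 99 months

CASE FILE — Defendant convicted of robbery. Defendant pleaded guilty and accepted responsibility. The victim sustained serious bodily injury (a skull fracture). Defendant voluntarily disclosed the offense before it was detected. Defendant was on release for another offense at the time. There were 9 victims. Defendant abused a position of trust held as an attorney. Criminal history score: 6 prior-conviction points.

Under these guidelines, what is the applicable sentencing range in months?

Base offense level for robbery: 16.
S1 applies: 16 + 2 = 18.
S2 applies: 18 − 2 = 16.
S3 applies: 16 + 4 = 20.
S4 applies (level before this adjustment is 20 < 21, so +1): 20 + 1 = 21.
S6 applies: 21 − 1 = 20.
S7 does not apply.
S8 applies (level before this adjustment is 20 ≥ 5, so +3): 20 + 3 = 23.
Final offense level: 23.
Criminal history: 6 prior points → Category A (0-6).
Level 23 falls in the 23 band.
Grid: Level 23 × Category A = 64-73 months.

64-73 months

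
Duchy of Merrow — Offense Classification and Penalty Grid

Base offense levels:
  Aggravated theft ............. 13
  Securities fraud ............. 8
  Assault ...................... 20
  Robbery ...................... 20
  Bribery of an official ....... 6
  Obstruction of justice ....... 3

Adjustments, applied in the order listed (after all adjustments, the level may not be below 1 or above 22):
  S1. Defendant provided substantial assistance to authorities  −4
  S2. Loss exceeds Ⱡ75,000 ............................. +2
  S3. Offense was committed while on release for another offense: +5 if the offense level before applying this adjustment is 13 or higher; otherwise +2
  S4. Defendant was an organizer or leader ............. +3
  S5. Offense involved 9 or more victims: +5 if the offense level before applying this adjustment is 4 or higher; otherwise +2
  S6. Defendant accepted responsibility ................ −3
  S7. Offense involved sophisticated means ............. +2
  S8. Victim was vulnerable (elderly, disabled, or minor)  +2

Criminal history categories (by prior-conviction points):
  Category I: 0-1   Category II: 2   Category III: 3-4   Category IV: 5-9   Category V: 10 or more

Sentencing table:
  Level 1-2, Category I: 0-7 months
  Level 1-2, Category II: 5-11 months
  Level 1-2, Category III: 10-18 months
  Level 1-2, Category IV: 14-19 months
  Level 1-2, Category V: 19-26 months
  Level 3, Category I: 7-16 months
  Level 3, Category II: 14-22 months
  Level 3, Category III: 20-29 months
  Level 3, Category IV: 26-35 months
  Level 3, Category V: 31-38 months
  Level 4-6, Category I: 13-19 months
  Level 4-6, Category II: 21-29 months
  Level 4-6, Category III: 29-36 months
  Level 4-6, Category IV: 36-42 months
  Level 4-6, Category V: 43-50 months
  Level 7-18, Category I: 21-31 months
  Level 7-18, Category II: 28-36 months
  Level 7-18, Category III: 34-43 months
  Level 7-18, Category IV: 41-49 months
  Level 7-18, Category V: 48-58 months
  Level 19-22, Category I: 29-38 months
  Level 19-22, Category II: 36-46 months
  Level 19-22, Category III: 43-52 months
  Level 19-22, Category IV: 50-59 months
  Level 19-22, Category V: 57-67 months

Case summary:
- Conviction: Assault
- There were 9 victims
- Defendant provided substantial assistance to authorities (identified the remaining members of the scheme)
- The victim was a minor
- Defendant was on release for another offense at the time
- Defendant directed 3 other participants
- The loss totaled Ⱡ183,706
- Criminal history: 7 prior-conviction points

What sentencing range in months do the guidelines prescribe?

50-59 months

Base offense level for assault: 20.
S1 applies: 20 − 4 = 16.
S2 applies: 16 + 2 = 18.
S3 applies (level before this adjustment is 18 ≥ 13, so +5): 18 + 5 = 23.
S4 applies: 23 + 3 = 26.
S5 applies (level before this adjustment is 26 ≥ 4, so +5): 26 + 5 = 31.
S8 applies: 31 + 2 = 33.
Level 33 exceeds the maximum of 22; capped at 22.
Final offense level: 22.
Criminal history: 7 prior points → Category IV (5-9).
Level 22 falls in the 19-22 band.
Grid: Level 19-22 × Category IV = 50-59 months.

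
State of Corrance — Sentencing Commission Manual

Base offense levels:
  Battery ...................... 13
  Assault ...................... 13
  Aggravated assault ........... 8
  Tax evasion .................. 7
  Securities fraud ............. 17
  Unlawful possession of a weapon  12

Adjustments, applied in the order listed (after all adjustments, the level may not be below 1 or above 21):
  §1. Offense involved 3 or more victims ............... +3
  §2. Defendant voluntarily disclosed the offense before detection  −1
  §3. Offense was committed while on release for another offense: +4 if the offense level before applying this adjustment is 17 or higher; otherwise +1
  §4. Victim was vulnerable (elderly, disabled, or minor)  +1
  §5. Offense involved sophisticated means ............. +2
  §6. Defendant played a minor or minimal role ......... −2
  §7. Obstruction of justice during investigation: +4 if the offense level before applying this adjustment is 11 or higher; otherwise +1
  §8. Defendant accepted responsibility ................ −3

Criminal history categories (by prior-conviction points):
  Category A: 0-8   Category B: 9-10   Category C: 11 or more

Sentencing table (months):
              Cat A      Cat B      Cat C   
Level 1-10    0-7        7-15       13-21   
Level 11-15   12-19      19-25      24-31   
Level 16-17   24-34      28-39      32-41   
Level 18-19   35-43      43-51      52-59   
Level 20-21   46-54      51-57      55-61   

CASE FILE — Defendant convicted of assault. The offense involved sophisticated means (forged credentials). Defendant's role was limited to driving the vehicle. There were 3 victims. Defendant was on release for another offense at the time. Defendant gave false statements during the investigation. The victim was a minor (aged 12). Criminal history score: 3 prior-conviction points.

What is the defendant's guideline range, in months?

Base offense level for assault: 13.
§1 applies: 13 + 3 = 16.
§3 applies (level before this adjustment is 16 < 17, so +1): 16 + 1 = 17.
§4 applies: 17 + 1 = 18.
§5 applies: 18 + 2 = 20.
§6 applies: 20 − 2 = 18.
§7 applies (level before this adjustment is 18 ≥ 11, so +4): 18 + 4 = 22.
§8 does not apply.
Level 22 exceeds the maximum of 21; capped at 21.
Final offense level: 21.
Criminal history: 3 prior points → Category A (0-8).
Level 21 falls in the 20-21 band.
Grid: Level 20-21 × Category A = 46-54 months.

46-54 months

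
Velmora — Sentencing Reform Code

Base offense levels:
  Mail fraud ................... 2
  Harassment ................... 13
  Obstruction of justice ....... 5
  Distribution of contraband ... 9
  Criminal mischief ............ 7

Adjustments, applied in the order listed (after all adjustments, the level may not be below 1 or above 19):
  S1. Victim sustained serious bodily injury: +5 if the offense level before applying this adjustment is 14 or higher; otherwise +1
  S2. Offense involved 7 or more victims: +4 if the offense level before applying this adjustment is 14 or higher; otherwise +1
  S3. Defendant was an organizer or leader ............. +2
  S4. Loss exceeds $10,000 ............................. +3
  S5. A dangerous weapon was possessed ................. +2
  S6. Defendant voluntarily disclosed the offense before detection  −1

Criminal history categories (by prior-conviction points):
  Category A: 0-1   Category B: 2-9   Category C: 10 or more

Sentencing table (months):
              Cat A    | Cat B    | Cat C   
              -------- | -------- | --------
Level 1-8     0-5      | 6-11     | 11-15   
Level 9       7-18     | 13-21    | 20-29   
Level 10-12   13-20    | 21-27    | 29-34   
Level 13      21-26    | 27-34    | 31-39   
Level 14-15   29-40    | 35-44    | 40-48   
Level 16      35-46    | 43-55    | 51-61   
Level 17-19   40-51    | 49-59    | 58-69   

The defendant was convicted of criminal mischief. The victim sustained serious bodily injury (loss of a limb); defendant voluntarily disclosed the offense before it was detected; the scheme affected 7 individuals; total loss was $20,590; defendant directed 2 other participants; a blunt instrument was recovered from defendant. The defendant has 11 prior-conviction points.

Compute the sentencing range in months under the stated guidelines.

40-48 months

Base offense level for criminal mischief: 7.
S1 applies (level before this adjustment is 7 < 14, so +1): 7 + 1 = 8.
S2 applies (level before this adjustment is 8 < 14, so +1): 8 + 1 = 9.
S3 applies: 9 + 2 = 11.
S4 applies: 11 + 3 = 14.
S5 applies: 14 + 2 = 16.
S6 applies: 16 − 1 = 15.
Final offense level: 15.
Criminal history: 11 prior points → Category C (10+).
Level 15 falls in the 14-15 band.
Grid: Level 14-15 × Category C = 40-48 months.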